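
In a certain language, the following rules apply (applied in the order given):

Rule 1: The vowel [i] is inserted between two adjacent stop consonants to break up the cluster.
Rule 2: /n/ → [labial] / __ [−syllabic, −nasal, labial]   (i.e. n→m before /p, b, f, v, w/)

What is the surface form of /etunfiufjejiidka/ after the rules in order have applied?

Rule 1 (stop-cluster i-epenthesis): /d/ and /k/ form a stop–stop cluster, so [i] is inserted between them. /etunfiufjejiidka/ → etunfiufjejiidika.
Rule 2 (nasal place assimilation): /n/ precedes the labial consonant /f/, so it assimilates in place to [m]. /etunfiufjejiidika/ → etumfiufjejiidika.

etumfiufjejiidika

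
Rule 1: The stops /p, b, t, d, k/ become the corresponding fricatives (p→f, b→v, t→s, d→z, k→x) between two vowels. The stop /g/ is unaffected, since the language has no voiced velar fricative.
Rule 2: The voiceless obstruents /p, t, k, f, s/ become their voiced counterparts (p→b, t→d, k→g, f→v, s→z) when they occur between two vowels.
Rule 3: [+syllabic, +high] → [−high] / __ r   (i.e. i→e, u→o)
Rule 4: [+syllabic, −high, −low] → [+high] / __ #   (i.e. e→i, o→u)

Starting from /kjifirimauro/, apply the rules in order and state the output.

Rule 1 (intervocalic spirantization): no segment meets the environment; /kjifirimauro/ is unchanged.
Rule 2 (intervocalic voicing): /f/ is a voiceless obstruent between vowels /i/ and /i/, so it voices to [v]. /kjifirimauro/ → kjivirimauro.
Rule 3 (pre-rhotic lowering): /i/ is a high vowel immediately before /r/, so it lowers to [e]. /u/ is a high vowel immediately before /r/, so it lowers to [o]. /kjivirimauro/ → kjiverimaoro.
Rule 4 (final vowel raising): /o/ is a mid vowel in word-final position, so it raises to [u]. /kjiverimaoro/ → kjiverimaoru.

kjiverimaoru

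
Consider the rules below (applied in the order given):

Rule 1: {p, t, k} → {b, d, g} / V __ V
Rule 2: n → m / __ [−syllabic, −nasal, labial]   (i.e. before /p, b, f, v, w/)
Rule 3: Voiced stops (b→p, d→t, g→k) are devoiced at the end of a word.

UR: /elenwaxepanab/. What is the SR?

elemwaxebanap

Rule 1 (intervocalic voicing): /p/ is a voiceless stop between vowels /e/ and /a/, so it voices to [b]. /elenwaxepanab/ → elenwaxebanab.
Rule 2 (nasal place assimilation): /n/ precedes the labial consonant /w/, so it assimilates in place to [m]. /elenwaxebanab/ → elemwaxebanab.
Rule 3 (final devoicing): /b/ is a voiced stop in word-final position, so it devoices to [p]. /elemwaxebanab/ → elemwaxebanap.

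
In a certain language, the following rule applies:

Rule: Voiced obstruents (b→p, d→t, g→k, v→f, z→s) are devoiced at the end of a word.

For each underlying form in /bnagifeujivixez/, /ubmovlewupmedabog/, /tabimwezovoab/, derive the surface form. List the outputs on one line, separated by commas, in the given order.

bnagifeujivixes, ubmovlewupmedabok, tabimwezovoap

/bnagifeujivixez/: /z/ is a voiced obstruent in word-final position, so it devoices to [s]. → [bnagifeujivixes].
/ubmovlewupmedabog/: /g/ is a voiced obstruent in word-final position, so it devoices to [k]. → [ubmovlewupmedabok].
/tabimwezovoab/: /b/ is a voiced obstruent in word-final position, so it devoices to [p]. → [tabimwezovoap].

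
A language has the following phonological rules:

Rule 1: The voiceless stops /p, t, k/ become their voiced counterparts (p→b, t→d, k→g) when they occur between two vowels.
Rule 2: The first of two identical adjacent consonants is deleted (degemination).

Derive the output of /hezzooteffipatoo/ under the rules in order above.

Rule 1 (intervocalic voicing): /t/ is a voiceless stop between vowels /o/ and /e/, so it voices to [d]. /p/ is a voiceless stop between vowels /i/ and /a/, so it voices to [b]. /t/ is a voiceless stop between vowels /a/ and /o/, so it voices to [d]. /hezzooteffipatoo/ → hezzoodeffibadoo.
Rule 2 (degemination): /zz/ is a geminate; the first /z/ deletes. /ff/ is a geminate; the first /f/ deletes. /hezzoodeffibadoo/ → hezoodefibadoo.

hezoodefibadoo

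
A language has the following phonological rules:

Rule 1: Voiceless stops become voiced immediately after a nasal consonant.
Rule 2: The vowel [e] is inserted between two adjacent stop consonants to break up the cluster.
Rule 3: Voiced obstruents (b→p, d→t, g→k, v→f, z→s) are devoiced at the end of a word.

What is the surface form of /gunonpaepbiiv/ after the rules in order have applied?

gunonbaepebiif

Rule 1 (post-nasal voicing): /p/ is a voiceless stop immediately after the nasal /n/, so it voices to [b]. /gunonpaepbiiv/ → gunonbaepbiiv.
Rule 2 (stop-cluster e-epenthesis): /p/ and /b/ form a stop–stop cluster, so [e] is inserted between them. /gunonbaepbiiv/ → gunonbaepebiiv.
Rule 3 (final devoicing): /v/ is a voiced obstruent in word-final position, so it devoices to [f]. /gunonbaepebiiv/ → gunonbaepebiif.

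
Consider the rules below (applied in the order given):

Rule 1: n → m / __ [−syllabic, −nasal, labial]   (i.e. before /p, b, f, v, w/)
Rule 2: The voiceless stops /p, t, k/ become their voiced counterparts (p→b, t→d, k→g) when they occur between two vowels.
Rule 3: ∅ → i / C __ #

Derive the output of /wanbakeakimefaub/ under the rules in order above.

Rule 1 (nasal place assimilation): /n/ precedes the labial consonant /b/, so it assimilates in place to [m]. /wanbakeakimefaub/ → wambakeakimefaub.
Rule 2 (intervocalic voicing): /k/ is a voiceless stop between vowels /a/ and /e/, so it voices to [g]. /k/ is a voiceless stop between vowels /a/ and /i/, so it voices to [g]. /wambakeakimefaub/ → wambageagimefaub.
Rule 3 (final i-epenthesis): the form ends in the consonant /b/, so [i] is inserted word-finally. /wambageagimefaub/ → wambageagimefaubi.

wambageagimefaubi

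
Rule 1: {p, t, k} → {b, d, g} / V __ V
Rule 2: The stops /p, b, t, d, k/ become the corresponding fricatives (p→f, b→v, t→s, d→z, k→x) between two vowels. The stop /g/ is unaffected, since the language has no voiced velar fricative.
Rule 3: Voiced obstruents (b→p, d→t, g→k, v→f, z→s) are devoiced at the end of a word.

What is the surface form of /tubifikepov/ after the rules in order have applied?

tuvifigevof

Rule 1 (intervocalic voicing): /k/ is a voiceless stop between vowels /i/ and /e/, so it voices to [g]. /p/ is a voiceless stop between vowels /e/ and /o/, so it voices to [b]. /tubifikepov/ → tubifigebov.
Rule 2 (intervocalic spirantization): /b/ is a stop between vowels /u/ and /i/, so it spirantizes to the fricative [v]. /b/ is a stop between vowels /e/ and /o/, so it spirantizes to the fricative [v]. /tubifigebov/ → tuvifigevov.
Rule 3 (final devoicing): /v/ is a voiced obstruent in word-final position, so it devoices to [f]. /tuvifigevov/ → tuvifigevof.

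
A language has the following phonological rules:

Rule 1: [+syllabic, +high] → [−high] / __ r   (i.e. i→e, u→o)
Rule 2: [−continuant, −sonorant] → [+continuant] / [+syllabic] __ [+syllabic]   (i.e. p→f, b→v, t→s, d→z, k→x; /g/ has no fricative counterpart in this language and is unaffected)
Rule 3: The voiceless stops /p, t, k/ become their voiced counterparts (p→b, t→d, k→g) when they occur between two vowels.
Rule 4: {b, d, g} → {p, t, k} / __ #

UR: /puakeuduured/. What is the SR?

puaxeuzuoret

Rule 1 (pre-rhotic lowering): /u/ is a high vowel immediately before /r/, so it lowers to [o]. /puakeuduured/ → puakeuduored.
Rule 2 (intervocalic spirantization): /k/ is a stop between vowels /a/ and /e/, so it spirantizes to the fricative [x]. /d/ is a stop between vowels /u/ and /u/, so it spirantizes to the fricative [z]. /puakeuduored/ → puaxeuzuored.
Rule 3 (intervocalic voicing): no segment meets the environment; /puaxeuzuored/ is unchanged.
Rule 4 (final devoicing): /d/ is a voiced stop in word-final position, so it devoices to [t]. /puaxeuzuored/ → puaxeuzuoret.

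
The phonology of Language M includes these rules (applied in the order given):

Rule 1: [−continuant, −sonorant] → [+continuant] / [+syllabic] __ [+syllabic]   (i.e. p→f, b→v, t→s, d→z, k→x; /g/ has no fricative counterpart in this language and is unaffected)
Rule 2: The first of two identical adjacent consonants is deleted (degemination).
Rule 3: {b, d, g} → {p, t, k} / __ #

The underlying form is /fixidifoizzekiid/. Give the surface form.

fixizifoizexiit

Rule 1 (intervocalic spirantization): /d/ is a stop between vowels /i/ and /i/, so it spirantizes to the fricative [z]. /k/ is a stop between vowels /e/ and /i/, so it spirantizes to the fricative [x]. /fixidifoizzekiid/ → fixizifoizzexiid.
Rule 2 (degemination): /zz/ is a geminate; the first /z/ deletes. /fixizifoizzexiid/ → fixizifoizexiid.
Rule 3 (final devoicing): /d/ is a voiced stop in word-final position, so it devoices to [t]. /fixizifoizexiid/ → fixizifoizexiit.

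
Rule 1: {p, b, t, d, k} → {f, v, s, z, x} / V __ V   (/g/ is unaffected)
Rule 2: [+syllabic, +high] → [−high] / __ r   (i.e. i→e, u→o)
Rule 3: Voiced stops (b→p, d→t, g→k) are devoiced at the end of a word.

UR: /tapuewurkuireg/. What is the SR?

Rule 1 (intervocalic spirantization): /p/ is a stop between vowels /a/ and /u/, so it spirantizes to the fricative [f]. /tapuewurkuireg/ → tafuewurkuireg.
Rule 2 (pre-rhotic lowering): /u/ is a high vowel immediately before /r/, so it lowers to [o]. /i/ is a high vowel immediately before /r/, so it lowers to [e]. /tafuewurkuireg/ → tafueworkuereg.
Rule 3 (final devoicing): /g/ is a voiced stop in word-final position, so it devoices to [k]. /tafueworkuereg/ → tafueworkuerek.

tafueworkuerek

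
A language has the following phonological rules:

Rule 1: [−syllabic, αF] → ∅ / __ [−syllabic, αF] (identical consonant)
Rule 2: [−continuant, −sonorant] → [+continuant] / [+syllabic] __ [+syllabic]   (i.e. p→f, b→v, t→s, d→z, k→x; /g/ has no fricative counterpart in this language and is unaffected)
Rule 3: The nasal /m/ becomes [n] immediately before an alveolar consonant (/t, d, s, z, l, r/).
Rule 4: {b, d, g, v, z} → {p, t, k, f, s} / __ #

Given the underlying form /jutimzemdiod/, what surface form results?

jusinzendiot

Rule 1 (degemination): no segment meets the environment; /jutimzemdiod/ is unchanged.
Rule 2 (intervocalic spirantization): /t/ is a stop between vowels /u/ and /i/, so it spirantizes to the fricative [s]. /jutimzemdiod/ → jusimzemdiod.
Rule 3 (nasal place assimilation): /m/ precedes the alveolar consonant /z/, so it assimilates in place to [n]. /m/ precedes the alveolar consonant /d/, so it assimilates in place to [n]. /jusimzemdiod/ → jusinzendiod.
Rule 4 (final devoicing): /d/ is a voiced obstruent in word-final position, so it devoices to [t]. /jusinzendiod/ → jusinzendiot.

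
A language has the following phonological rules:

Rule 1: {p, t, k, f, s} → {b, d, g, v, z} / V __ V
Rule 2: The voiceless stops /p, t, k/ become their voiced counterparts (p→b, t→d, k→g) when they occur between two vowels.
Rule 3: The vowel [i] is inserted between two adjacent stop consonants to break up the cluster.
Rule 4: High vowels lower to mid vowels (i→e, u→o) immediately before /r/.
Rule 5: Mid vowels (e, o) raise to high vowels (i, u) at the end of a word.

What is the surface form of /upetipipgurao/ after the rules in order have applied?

ubedibipigorau

Rule 1 (intervocalic voicing): /p/ is a voiceless obstruent between vowels /u/ and /e/, so it voices to [b]. /t/ is a voiceless obstruent between vowels /e/ and /i/, so it voices to [d]. /p/ is a voiceless obstruent between vowels /i/ and /i/, so it voices to [b]. /upetipipgurao/ → ubedibipgurao.
Rule 2 (intervocalic voicing): no segment meets the environment; /ubedibipgurao/ is unchanged.
Rule 3 (stop-cluster i-epenthesis): /p/ and /g/ form a stop–stop cluster, so [i] is inserted between them. /ubedibipgurao/ → ubedibipigurao.
Rule 4 (pre-rhotic lowering): /u/ is a high vowel immediately before /r/, so it lowers to [o]. /ubedibipigurao/ → ubedibipigorao.
Rule 5 (final vowel raising): /o/ is a mid vowel in word-final position, so it raises to [u]. /ubedibipigorao/ → ubedibipigorau.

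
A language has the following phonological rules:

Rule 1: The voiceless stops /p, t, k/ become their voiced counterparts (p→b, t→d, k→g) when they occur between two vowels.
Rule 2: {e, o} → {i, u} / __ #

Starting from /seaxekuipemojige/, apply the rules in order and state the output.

Rule 1 (intervocalic voicing): /k/ is a voiceless stop between vowels /e/ and /u/, so it voices to [g]. /p/ is a voiceless stop between vowels /i/ and /e/, so it voices to [b]. /seaxekuipemojige/ → seaxeguibemojige.
Rule 2 (final vowel raising): /e/ is a mid vowel in word-final position, so it raises to [i]. /seaxeguibemojige/ → seaxeguibemojigi.

seaxeguibemojigi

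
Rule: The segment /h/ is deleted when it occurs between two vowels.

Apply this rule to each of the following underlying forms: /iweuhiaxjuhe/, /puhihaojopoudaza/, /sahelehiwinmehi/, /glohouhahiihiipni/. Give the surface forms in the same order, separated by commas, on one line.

/iweuhiaxjuhe/: /h/ occurs between vowels /u/ and /i/, so it deletes. /h/ occurs between vowels /u/ and /e/, so it deletes. → [iweuiaxjue].
/puhihaojopoudaza/: /h/ occurs between vowels /u/ and /i/, so it deletes. /h/ occurs between vowels /i/ and /a/, so it deletes. → [puiaojopoudaza].
/sahelehiwinmehi/: /h/ occurs between vowels /a/ and /e/, so it deletes. /h/ occurs between vowels /e/ and /i/, so it deletes. /h/ occurs between vowels /e/ and /i/, so it deletes. → [saeleiwinmei].
/glohouhahiihiipni/: /h/ occurs between vowels /o/ and /o/, so it deletes. /h/ occurs between vowels /u/ and /a/, so it deletes. /h/ occurs between vowels /a/ and /i/, so it deletes. /h/ occurs between vowels /i/ and /i/, so it deletes. → [gloouaiiiipni].

iweuiaxjue, puiaojopoudaza, saeleiwinmei, gloouaiiiipni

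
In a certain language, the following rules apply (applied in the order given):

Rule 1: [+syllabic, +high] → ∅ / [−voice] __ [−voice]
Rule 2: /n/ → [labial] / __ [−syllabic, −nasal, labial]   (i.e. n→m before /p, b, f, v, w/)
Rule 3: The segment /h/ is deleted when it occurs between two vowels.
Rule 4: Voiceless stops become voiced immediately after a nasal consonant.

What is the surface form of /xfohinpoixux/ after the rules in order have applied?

Rule 1 (high vowel syncope): /u/ is a high vowel flanked by voiceless consonants /x/ and /x/, so it deletes. /xfohinpoixux/ → xfohinpoixx.
Rule 2 (nasal place assimilation): /n/ precedes the labial consonant /p/, so it assimilates in place to [m]. /xfohinpoixx/ → xfohimpoixx.
Rule 3 (intervocalic h-deletion): /h/ occurs between vowels /o/ and /i/, so it deletes. /xfohimpoixx/ → xfoimpoixx.
Rule 4 (post-nasal voicing): /p/ is a voiceless stop immediately after the nasal /m/, so it voices to [b]. /xfoimpoixx/ → xfoimboixx.

xfoimboixx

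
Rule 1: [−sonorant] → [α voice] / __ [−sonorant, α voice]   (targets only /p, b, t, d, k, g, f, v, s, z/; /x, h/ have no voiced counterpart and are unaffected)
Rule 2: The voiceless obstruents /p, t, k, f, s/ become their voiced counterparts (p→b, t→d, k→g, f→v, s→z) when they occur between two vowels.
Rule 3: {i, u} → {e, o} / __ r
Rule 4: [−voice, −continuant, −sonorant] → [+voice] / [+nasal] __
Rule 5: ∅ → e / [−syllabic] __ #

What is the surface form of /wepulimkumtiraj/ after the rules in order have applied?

Rule 1 (regressive voicing assimilation): no segment meets the environment; /wepulimkumtiraj/ is unchanged.
Rule 2 (intervocalic voicing): /p/ is a voiceless obstruent between vowels /e/ and /u/, so it voices to [b]. /wepulimkumtiraj/ → webulimkumtiraj.
Rule 3 (pre-rhotic lowering): /i/ is a high vowel immediately before /r/, so it lowers to [e]. /webulimkumtiraj/ → webulimkumteraj.
Rule 4 (post-nasal voicing): /k/ is a voiceless stop immediately after the nasal /m/, so it voices to [g]. /t/ is a voiceless stop immediately after the nasal /m/, so it voices to [d]. /webulimkumteraj/ → webulimgumderaj.
Rule 5 (final e-epenthesis): the form ends in the consonant /j/, so [e] is inserted word-finally. /webulimgumderaj/ → webulimgumderaje.

webulimgumderaje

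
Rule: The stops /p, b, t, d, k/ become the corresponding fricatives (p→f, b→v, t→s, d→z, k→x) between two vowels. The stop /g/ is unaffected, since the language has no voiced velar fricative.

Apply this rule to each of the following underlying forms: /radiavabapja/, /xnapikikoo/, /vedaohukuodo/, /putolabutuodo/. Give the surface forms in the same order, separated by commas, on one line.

/radiavabapja/: /d/ is a stop between vowels /a/ and /i/, so it spirantizes to the fricative [z]. /b/ is a stop between vowels /a/ and /a/, so it spirantizes to the fricative [v]. → [raziavavapja].
/xnapikikoo/: /p/ is a stop between vowels /a/ and /i/, so it spirantizes to the fricative [f]. /k/ is a stop between vowels /i/ and /i/, so it spirantizes to the fricative [x]. /k/ is a stop between vowels /i/ and /o/, so it spirantizes to the fricative [x]. → [xnafixixoo].
/vedaohukuodo/: /d/ is a stop between vowels /e/ and /a/, so it spirantizes to the fricative [z]. /k/ is a stop between vowels /u/ and /u/, so it spirantizes to the fricative [x]. /d/ is a stop between vowels /o/ and /o/, so it spirantizes to the fricative [z]. → [vezaohuxuozo].
/putolabutuodo/: /t/ is a stop between vowels /u/ and /o/, so it spirantizes to the fricative [s]. /b/ is a stop between vowels /a/ and /u/, so it spirantizes to the fricative [v]. /t/ is a stop between vowels /u/ and /u/, so it spirantizes to the fricative [s]. /d/ is a stop between vowels /o/ and /o/, so it spirantizes to the fricative [z]. → [pusolavusuozo].

raziavavapja, xnafixixoo, vezaohuxuozo, pusolavusuozo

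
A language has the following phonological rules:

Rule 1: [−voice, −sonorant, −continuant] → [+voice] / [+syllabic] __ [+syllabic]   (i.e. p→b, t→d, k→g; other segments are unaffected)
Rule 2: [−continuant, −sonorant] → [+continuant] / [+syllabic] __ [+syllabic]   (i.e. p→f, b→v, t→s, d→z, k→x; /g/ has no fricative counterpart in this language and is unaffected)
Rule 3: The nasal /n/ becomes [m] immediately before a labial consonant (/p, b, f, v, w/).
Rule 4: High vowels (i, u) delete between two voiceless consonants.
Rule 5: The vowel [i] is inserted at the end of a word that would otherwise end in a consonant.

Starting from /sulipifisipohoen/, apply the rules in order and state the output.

Rule 1 (intervocalic voicing): /p/ is a voiceless stop between vowels /i/ and /i/, so it voices to [b]. /p/ is a voiceless stop between vowels /i/ and /o/, so it voices to [b]. /sulipifisipohoen/ → sulibifisibohoen.
Rule 2 (intervocalic spirantization): /b/ is a stop between vowels /i/ and /i/, so it spirantizes to the fricative [v]. /b/ is a stop between vowels /i/ and /o/, so it spirantizes to the fricative [v]. /sulibifisibohoen/ → sulivifisivohoen.
Rule 3 (nasal place assimilation): no segment meets the environment; /sulivifisivohoen/ is unchanged.
Rule 4 (high vowel syncope): /i/ is a high vowel flanked by voiceless consonants /f/ and /s/, so it deletes. /sulivifisivohoen/ → sulivifsivohoen.
Rule 5 (final i-epenthesis): the form ends in the consonant /n/, so [i] is inserted word-finally. /sulivifsivohoen/ → sulivifsivohoeni.

sulivifsivohoeni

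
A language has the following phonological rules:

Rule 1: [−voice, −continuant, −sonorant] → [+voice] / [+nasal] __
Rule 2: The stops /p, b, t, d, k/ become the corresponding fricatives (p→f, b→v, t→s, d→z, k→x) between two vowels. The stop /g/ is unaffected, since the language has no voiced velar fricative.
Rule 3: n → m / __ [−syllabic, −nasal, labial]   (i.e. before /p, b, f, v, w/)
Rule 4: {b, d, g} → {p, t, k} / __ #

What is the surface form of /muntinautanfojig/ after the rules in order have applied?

Rule 1 (post-nasal voicing): /t/ is a voiceless stop immediately after the nasal /n/, so it voices to [d]. /muntinautanfojig/ → mundinautanfojig.
Rule 2 (intervocalic spirantization): /t/ is a stop between vowels /u/ and /a/, so it spirantizes to the fricative [s]. /mundinautanfojig/ → mundinausanfojig.
Rule 3 (nasal place assimilation): /n/ precedes the labial consonant /f/, so it assimilates in place to [m]. /mundinausanfojig/ → mundinausamfojig.
Rule 4 (final devoicing): /g/ is a voiced stop in word-final position, so it devoices to [k]. /mundinausamfojig/ → mundinausamfojik.

mundinausamfojik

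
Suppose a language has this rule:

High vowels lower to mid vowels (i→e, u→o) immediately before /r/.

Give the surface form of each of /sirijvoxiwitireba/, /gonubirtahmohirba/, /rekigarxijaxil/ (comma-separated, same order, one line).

serijvoxiwitereba, gonubertahmoherba, rekigarxijaxil

/sirijvoxiwitireba/: /i/ is a high vowel immediately before /r/, so it lowers to [e]. /i/ is a high vowel immediately before /r/, so it lowers to [e]. → [serijvoxiwitereba].
/gonubirtahmohirba/: /i/ is a high vowel immediately before /r/, so it lowers to [e]. /i/ is a high vowel immediately before /r/, so it lowers to [e]. → [gonubertahmoherba].
/rekigarxijaxil/: the rule's environment is not met; surfaces unchanged as [rekigarxijaxil].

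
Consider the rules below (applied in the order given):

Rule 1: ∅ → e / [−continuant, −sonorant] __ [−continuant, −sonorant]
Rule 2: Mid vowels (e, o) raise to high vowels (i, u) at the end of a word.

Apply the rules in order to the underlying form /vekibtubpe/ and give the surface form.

vekibetubepi

Rule 1 (stop-cluster e-epenthesis): /b/ and /t/ form a stop–stop cluster, so [e] is inserted between them. /b/ and /p/ form a stop–stop cluster, so [e] is inserted between them. /vekibtubpe/ → vekibetubepe.
Rule 2 (final vowel raising): /e/ is a mid vowel in word-final position, so it raises to [i]. /vekibetubepe/ → vekibetubepi.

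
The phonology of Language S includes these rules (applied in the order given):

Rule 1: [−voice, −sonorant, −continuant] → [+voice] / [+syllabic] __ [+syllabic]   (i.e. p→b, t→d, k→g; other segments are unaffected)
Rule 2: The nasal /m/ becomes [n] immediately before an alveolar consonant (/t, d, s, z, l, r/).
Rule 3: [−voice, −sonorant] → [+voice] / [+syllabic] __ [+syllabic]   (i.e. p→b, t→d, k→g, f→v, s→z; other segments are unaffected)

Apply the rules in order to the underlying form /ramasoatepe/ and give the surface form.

Rule 1 (intervocalic voicing): /t/ is a voiceless stop between vowels /a/ and /e/, so it voices to [d]. /p/ is a voiceless stop between vowels /e/ and /e/, so it voices to [b]. /ramasoatepe/ → ramasoadebe.
Rule 2 (nasal place assimilation): no segment meets the environment; /ramasoadebe/ is unchanged.
Rule 3 (intervocalic voicing): /s/ is a voiceless obstruent between vowels /a/ and /o/, so it voices to [z]. /ramasoadebe/ → ramazoadebe.

ramazoadebe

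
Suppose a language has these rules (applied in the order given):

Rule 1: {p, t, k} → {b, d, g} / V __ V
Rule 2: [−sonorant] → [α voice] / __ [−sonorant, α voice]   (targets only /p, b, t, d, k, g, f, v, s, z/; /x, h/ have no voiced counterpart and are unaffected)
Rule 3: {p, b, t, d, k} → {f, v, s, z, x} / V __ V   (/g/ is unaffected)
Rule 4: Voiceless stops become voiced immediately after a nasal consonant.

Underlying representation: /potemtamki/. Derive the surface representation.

Rule 1 (intervocalic voicing): /t/ is a voiceless stop between vowels /o/ and /e/, so it voices to [d]. /potemtamki/ → podemtamki.
Rule 2 (regressive voicing assimilation): no segment meets the environment; /podemtamki/ is unchanged.
Rule 3 (intervocalic spirantization): /d/ is a stop between vowels /o/ and /e/, so it spirantizes to the fricative [z]. /podemtamki/ → pozemtamki.
Rule 4 (post-nasal voicing): /t/ is a voiceless stop immediately after the nasal /m/, so it voices to [d]. /k/ is a voiceless stop immediately after the nasal /m/, so it voices to [g]. /pozemtamki/ → pozemdamgi.

pozemdamgi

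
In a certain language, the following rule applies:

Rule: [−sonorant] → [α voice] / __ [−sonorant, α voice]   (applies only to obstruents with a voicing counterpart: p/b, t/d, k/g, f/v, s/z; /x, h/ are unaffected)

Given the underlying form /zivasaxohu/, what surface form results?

No segment of /zivasaxohu/ meets the structural description of the rule, so the form surfaces unchanged.

zivasaxohu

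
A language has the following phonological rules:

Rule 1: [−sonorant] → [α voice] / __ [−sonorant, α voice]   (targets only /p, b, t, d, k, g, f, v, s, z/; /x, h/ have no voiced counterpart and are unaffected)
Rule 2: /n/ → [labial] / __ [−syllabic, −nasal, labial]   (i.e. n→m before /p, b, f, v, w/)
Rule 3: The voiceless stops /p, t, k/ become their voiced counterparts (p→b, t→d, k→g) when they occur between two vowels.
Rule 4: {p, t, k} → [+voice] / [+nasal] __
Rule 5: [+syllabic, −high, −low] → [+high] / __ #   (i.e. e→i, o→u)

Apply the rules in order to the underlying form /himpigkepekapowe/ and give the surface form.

himbikkebegabowi

Rule 1 (regressive voicing assimilation): /g/ precedes the voiceless obstruent /k/, so it devoices to [k] by assimilation. /himpigkepekapowe/ → himpikkepekapowe.
Rule 2 (nasal place assimilation): no segment meets the environment; /himpikkepekapowe/ is unchanged.
Rule 3 (intervocalic voicing): /p/ is a voiceless stop between vowels /e/ and /e/, so it voices to [b]. /k/ is a voiceless stop between vowels /e/ and /a/, so it voices to [g]. /p/ is a voiceless stop between vowels /a/ and /o/, so it voices to [b]. /himpikkepekapowe/ → himpikkebegabowe.
Rule 4 (post-nasal voicing): /p/ is a voiceless stop immediately after the nasal /m/, so it voices to [b]. /himpikkebegabowe/ → himbikkebegabowe.
Rule 5 (final vowel raising): /e/ is a mid vowel in word-final position, so it raises to [i]. /himbikkebegabowe/ → himbikkebegabowi.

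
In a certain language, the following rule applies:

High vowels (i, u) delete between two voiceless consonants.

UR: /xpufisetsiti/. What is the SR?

xpfsetsti

/u/ is a high vowel flanked by voiceless consonants /p/ and /f/, so it deletes.
/i/ is a high vowel flanked by voiceless consonants /f/ and /s/, so it deletes.
/i/ is a high vowel flanked by voiceless consonants /s/ and /t/, so it deletes.
Surface form: [xpfsetsti].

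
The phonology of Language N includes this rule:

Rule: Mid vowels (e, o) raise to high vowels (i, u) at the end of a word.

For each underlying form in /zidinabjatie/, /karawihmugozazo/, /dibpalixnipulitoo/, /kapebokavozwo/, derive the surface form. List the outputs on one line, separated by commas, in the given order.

zidinabjatii, karawihmugozazu, dibpalixnipulitou, kapebokavozwu

/zidinabjatie/: /e/ is a mid vowel in word-final position, so it raises to [i]. → [zidinabjatii].
/karawihmugozazo/: /o/ is a mid vowel in word-final position, so it raises to [u]. → [karawihmugozazu].
/dibpalixnipulitoo/: /o/ is a mid vowel in word-final position, so it raises to [u]. → [dibpalixnipulitou].
/kapebokavozwo/: /o/ is a mid vowel in word-final position, so it raises to [u]. → [kapebokavozwu].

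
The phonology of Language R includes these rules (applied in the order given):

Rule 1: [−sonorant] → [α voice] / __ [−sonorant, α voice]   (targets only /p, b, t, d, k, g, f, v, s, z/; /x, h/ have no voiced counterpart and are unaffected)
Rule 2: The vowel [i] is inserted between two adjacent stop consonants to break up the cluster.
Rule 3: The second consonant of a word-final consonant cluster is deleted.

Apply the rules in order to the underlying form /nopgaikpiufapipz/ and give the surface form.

Rule 1 (regressive voicing assimilation): /p/ precedes the voiced obstruent /g/, so it voices to [b] by assimilation. /p/ precedes the voiced obstruent /z/, so it voices to [b] by assimilation. /nopgaikpiufapipz/ → nobgaikpiufapibz.
Rule 2 (stop-cluster i-epenthesis): /b/ and /g/ form a stop–stop cluster, so [i] is inserted between them. /k/ and /p/ form a stop–stop cluster, so [i] is inserted between them. /nobgaikpiufapibz/ → nobigaikipiufapibz.
Rule 3 (final cluster simplification): /z/ is the second consonant of a word-final cluster /bz/, so it deletes. /nobigaikipiufapibz/ → nobigaikipiufapib.

nobigaikipiufapib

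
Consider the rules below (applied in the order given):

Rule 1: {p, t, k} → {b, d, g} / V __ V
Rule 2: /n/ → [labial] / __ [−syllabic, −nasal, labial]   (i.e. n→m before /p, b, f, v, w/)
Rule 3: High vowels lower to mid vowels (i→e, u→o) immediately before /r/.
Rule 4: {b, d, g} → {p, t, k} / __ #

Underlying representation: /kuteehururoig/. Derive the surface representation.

Rule 1 (intervocalic voicing): /t/ is a voiceless stop between vowels /u/ and /e/, so it voices to [d]. /kuteehururoig/ → kudeehururoig.
Rule 2 (nasal place assimilation): no segment meets the environment; /kudeehururoig/ is unchanged.
Rule 3 (pre-rhotic lowering): /u/ is a high vowel immediately before /r/, so it lowers to [o]. /u/ is a high vowel immediately before /r/, so it lowers to [o]. /kudeehururoig/ → kudeehororoig.
Rule 4 (final devoicing): /g/ is a voiced stop in word-final position, so it devoices to [k]. /kudeehororoig/ → kudeehororoik.

kudeehororoik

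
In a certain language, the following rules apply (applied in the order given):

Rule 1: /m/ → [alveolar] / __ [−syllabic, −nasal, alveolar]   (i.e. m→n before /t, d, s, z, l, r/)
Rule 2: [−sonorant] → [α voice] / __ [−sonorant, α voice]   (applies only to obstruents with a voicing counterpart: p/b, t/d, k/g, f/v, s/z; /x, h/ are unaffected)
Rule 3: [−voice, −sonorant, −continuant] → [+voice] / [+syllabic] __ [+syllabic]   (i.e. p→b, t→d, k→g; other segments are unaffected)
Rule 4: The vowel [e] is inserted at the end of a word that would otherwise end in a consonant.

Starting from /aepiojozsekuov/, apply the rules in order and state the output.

Rule 1 (nasal place assimilation): no segment meets the environment; /aepiojozsekuov/ is unchanged.
Rule 2 (regressive voicing assimilation): /z/ precedes the voiceless obstruent /s/, so it devoices to [s] by assimilation. /aepiojozsekuov/ → aepiojossekuov.
Rule 3 (intervocalic voicing): /p/ is a voiceless stop between vowels /e/ and /i/, so it voices to [b]. /k/ is a voiceless stop between vowels /e/ and /u/, so it voices to [g]. /aepiojossekuov/ → aebiojosseguov.
Rule 4 (final e-epenthesis): the form ends in the consonant /v/, so [e] is inserted word-finally. /aebiojosseguov/ → aebiojosseguove.

aebiojosseguove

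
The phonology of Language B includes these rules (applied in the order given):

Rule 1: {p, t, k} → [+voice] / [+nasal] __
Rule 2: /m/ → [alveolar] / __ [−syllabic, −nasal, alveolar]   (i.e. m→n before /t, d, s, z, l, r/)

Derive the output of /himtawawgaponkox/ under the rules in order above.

hindawawgapongox

Rule 1 (post-nasal voicing): /t/ is a voiceless stop immediately after the nasal /m/, so it voices to [d]. /k/ is a voiceless stop immediately after the nasal /n/, so it voices to [g]. /himtawawgaponkox/ → himdawawgapongox.
Rule 2 (nasal place assimilation): /m/ precedes the alveolar consonant /d/, so it assimilates in place to [n]. /himdawawgapongox/ → hindawawgapongox.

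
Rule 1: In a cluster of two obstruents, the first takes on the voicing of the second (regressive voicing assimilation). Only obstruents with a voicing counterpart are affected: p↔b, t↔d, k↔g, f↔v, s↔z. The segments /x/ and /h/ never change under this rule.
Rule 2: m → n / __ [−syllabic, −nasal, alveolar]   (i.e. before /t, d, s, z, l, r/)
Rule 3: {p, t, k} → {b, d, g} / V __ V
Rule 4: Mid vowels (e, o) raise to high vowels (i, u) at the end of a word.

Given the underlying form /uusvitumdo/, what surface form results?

Rule 1 (regressive voicing assimilation): /s/ precedes the voiced obstruent /v/, so it voices to [z] by assimilation. /uusvitumdo/ → uuzvitumdo.
Rule 2 (nasal place assimilation): /m/ precedes the alveolar consonant /d/, so it assimilates in place to [n]. /uuzvitumdo/ → uuzvitundo.
Rule 3 (intervocalic voicing): /t/ is a voiceless stop between vowels /i/ and /u/, so it voices to [d]. /uuzvitundo/ → uuzvidundo.
Rule 4 (final vowel raising): /o/ is a mid vowel in word-final position, so it raises to [u]. /uuzvidundo/ → uuzvidundu.

uuzvidundu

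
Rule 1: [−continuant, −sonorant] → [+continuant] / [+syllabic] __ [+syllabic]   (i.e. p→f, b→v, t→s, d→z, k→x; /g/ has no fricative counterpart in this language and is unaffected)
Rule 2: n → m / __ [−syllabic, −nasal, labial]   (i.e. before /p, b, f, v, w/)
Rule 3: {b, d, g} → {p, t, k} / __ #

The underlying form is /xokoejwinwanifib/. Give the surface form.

Rule 1 (intervocalic spirantization): /k/ is a stop between vowels /o/ and /o/, so it spirantizes to the fricative [x]. /xokoejwinwanifib/ → xoxoejwinwanifib.
Rule 2 (nasal place assimilation): /n/ precedes the labial consonant /w/, so it assimilates in place to [m]. /xoxoejwinwanifib/ → xoxoejwimwanifib.
Rule 3 (final devoicing): /b/ is a voiced stop in word-final position, so it devoices to [p]. /xoxoejwimwanifib/ → xoxoejwimwanifip.

xoxoejwimwanifip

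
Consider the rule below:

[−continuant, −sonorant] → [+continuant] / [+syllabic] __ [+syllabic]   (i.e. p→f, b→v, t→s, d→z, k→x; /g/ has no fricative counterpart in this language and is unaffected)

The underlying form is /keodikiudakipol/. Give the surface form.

Scanning /keodikiudakipol/: /k/ at position 1 is not in the conditioning environment; /d/ is a stop between vowels /o/ and /i/, so it spirantizes to the fricative [z]; /k/ is a stop between vowels /i/ and /i/, so it spirantizes to the fricative [x]; /d/ is a stop between vowels /u/ and /a/, so it spirantizes to the fricative [z]; /k/ is a stop between vowels /a/ and /i/, so it spirantizes to the fricative [x]; /p/ is a stop between vowels /i/ and /o/, so it spirantizes to the fricative [f].
Result: [keozixiuzaxifol].

keozixiuzaxifol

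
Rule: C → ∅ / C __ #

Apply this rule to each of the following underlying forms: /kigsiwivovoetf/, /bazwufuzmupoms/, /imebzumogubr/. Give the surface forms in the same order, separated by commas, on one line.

kigsiwivovoet, bazwufuzmupom, imebzumogub

/kigsiwivovoetf/: /f/ is the second consonant of a word-final cluster /tf/, so it deletes. → [kigsiwivovoet].
/bazwufuzmupoms/: /s/ is the second consonant of a word-final cluster /ms/, so it deletes. → [bazwufuzmupom].
/imebzumogubr/: /r/ is the second consonant of a word-final cluster /br/, so it deletes. → [imebzumogub].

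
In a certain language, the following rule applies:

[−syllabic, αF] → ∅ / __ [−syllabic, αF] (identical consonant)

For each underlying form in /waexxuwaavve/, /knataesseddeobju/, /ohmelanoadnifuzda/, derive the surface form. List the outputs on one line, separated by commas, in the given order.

waexuwaave, knataesedeobju, ohmelanoadnifuzda

/waexxuwaavve/: /xx/ is a geminate; the first /x/ deletes. /vv/ is a geminate; the first /v/ deletes. → [waexuwaave].
/knataesseddeobju/: /ss/ is a geminate; the first /s/ deletes. /dd/ is a geminate; the first /d/ deletes. → [knataesedeobju].
/ohmelanoadnifuzda/: the rule's environment is not met; surfaces unchanged as [ohmelanoadnifuzda].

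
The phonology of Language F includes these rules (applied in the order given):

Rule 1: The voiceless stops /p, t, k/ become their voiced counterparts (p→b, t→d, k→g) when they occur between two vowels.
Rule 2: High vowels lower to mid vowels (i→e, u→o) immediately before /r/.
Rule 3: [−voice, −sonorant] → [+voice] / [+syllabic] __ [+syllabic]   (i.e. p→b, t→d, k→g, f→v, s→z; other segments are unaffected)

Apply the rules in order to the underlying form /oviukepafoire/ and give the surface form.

Rule 1 (intervocalic voicing): /k/ is a voiceless stop between vowels /u/ and /e/, so it voices to [g]. /p/ is a voiceless stop between vowels /e/ and /a/, so it voices to [b]. /oviukepafoire/ → oviugebafoire.
Rule 2 (pre-rhotic lowering): /i/ is a high vowel immediately before /r/, so it lowers to [e]. /oviugebafoire/ → oviugebafoere.
Rule 3 (intervocalic voicing): /f/ is a voiceless obstruent between vowels /a/ and /o/, so it voices to [v]. /oviugebafoere/ → oviugebavoere.

oviugebavoere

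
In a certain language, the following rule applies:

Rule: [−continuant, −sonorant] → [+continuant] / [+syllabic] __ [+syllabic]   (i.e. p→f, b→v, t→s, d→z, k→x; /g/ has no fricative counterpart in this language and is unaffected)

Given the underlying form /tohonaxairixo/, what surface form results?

tohonaxairixo

No segment of /tohonaxairixo/ meets the structural description of the rule, so the form surfaces unchanged.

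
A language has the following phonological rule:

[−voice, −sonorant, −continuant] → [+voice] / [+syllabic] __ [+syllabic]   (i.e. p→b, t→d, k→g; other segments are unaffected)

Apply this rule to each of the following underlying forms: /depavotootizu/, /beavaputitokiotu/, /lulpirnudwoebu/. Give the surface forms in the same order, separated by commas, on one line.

/depavotootizu/: /p/ is a voiceless stop between vowels /e/ and /a/, so it voices to [b]. /t/ is a voiceless stop between vowels /o/ and /o/, so it voices to [d]. /t/ is a voiceless stop between vowels /o/ and /i/, so it voices to [d]. → [debavodoodizu].
/beavaputitokiotu/: /p/ is a voiceless stop between vowels /a/ and /u/, so it voices to [b]. /t/ is a voiceless stop between vowels /u/ and /i/, so it voices to [d]. /t/ is a voiceless stop between vowels /i/ and /o/, so it voices to [d]. /k/ is a voiceless stop between vowels /o/ and /i/, so it voices to [g]. /t/ is a voiceless stop between vowels /o/ and /u/, so it voices to [d]. → [beavabudidogiodu].
/lulpirnudwoebu/: the rule's environment is not met; surfaces unchanged as [lulpirnudwoebu].

debavodoodizu, beavabudidogiodu, lulpirnudwoebu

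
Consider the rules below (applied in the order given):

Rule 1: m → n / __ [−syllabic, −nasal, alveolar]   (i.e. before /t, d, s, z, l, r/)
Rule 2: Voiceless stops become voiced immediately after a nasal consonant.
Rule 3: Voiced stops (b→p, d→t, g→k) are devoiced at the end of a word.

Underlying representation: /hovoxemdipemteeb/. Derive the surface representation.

Rule 1 (nasal place assimilation): /m/ precedes the alveolar consonant /d/, so it assimilates in place to [n]. /m/ precedes the alveolar consonant /t/, so it assimilates in place to [n]. /hovoxemdipemteeb/ → hovoxendipenteeb.
Rule 2 (post-nasal voicing): /t/ is a voiceless stop immediately after the nasal /n/, so it voices to [d]. /hovoxendipenteeb/ → hovoxendipendeeb.
Rule 3 (final devoicing): /b/ is a voiced stop in word-final position, so it devoices to [p]. /hovoxendipendeeb/ → hovoxendipendeep.

hovoxendipendeep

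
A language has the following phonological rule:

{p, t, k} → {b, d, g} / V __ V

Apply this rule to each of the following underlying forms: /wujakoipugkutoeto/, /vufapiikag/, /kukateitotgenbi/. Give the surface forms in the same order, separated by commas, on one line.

/wujakoipugkutoeto/: /k/ is a voiceless stop between vowels /a/ and /o/, so it voices to [g]. /p/ is a voiceless stop between vowels /i/ and /u/, so it voices to [b]. /t/ is a voiceless stop between vowels /u/ and /o/, so it voices to [d]. /t/ is a voiceless stop between vowels /e/ and /o/, so it voices to [d]. → [wujagoibugkudoedo].
/vufapiikag/: /p/ is a voiceless stop between vowels /a/ and /i/, so it voices to [b]. /k/ is a voiceless stop between vowels /i/ and /a/, so it voices to [g]. → [vufabiigag].
/kukateitotgenbi/: /k/ is a voiceless stop between vowels /u/ and /a/, so it voices to [g]. /t/ is a voiceless stop between vowels /a/ and /e/, so it voices to [d]. /t/ is a voiceless stop between vowels /i/ and /o/, so it voices to [d]. → [kugadeidotgenbi].

wujagoibugkudoedo, vufabiigag, kugadeidotgenbi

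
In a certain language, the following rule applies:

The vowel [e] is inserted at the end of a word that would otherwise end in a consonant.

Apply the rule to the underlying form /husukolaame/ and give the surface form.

husukolaame

No segment of /husukolaame/ meets the structural description of the rule, so the form surfaces unchanged.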